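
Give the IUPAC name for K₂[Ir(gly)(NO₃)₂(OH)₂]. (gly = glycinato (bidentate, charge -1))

potassium (glycinato)dihydroxodinitratoiridate(III)

The 2 potassium counter-ions carry a total charge of +2, so each complex ion is 2−.
Ligand charges: 2×hydroxo (-1 each), 1×glycinato (-1 each), 2×nitrato (-1 each); total -5. So Ir + (-5) = 2−, giving Ir = +3.
The complex ion is anionic, so iridium takes the -ate form iridate(III).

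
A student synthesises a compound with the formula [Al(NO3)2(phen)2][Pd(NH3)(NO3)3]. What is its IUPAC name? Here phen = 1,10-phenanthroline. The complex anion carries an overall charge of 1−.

Both ions are complex: the cation is named first with the plain metal name, the anion second with the -ate form; each ion's ligands are alphabetised independently.
The complex anion is given as 1−; its ligand charges sum to -3, so Pd = +2.
A 1:1 salt means the cation carries the equal and opposite charge, 1+.
Cation: ligand charges sum to -2; for the ion to be 1+, Al = +3.

dinitratobis(1,10-phenanthroline)aluminium(III) amminetrinitratopalladate(II)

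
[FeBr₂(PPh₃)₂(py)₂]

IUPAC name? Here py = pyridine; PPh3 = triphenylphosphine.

dibromobis(pyridine)bis(triphenylphosphine)iron(II)

There is no counter-ion, so the complex is neutral overall.
Ligand charges: 2×pyridine (neutral), 2×bromo (-1 each), 2×triphenylphosphine (neutral); total -2. So Fe + (-2) = 0, giving Fe = +2.
Ligands are named alphabetically: bromo before pyridine before triphenylphosphine.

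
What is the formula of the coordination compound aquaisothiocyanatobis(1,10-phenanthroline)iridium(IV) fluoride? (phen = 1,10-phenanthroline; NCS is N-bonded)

Ligands: 1 aqua (H2O, neutral), 2 1,10-phenanthroline (phen, neutral), 1 isothiocyanato (NCS, -1). Ligand charge sum = -1.
With Ir in oxidation state +4, the complex ion is [Ir...]^3+.
Charge balance with fluoride (-1) requires 1 complex ion per 3 fluoride.

[Ir(H2O)(NCS)(phen)2]F3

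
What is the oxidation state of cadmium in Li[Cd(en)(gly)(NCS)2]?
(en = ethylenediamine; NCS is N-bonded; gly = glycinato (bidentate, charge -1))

+2

1 lithium outside the brackets (+1 each) → the complex ion is 1−.
Ligand charges: 1×en neutral; 2×NCS = -2; 1×gly = -1; sum -3.
Cd + (-3) = 1− ⇒ Cd is +2.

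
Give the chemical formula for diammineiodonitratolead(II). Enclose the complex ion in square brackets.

Ligands: 1 nitrato (NO3, -1), 1 iodo (I, -1), 2 ammine (NH3, neutral). Ligand charge sum = -2.
With Pb in oxidation state +2, the complex ion is [Pb...].

[PbI(NH3)2(NO3)]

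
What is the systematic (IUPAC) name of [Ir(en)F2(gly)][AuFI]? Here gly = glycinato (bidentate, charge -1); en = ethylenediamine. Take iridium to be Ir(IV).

(ethylenediamine)difluoro(glycinato)iridium(IV) fluoroiodoaurate(I)

Both ions are complex: the cation is named first with the plain metal name, the anion second with the -ate form; each ion's ligands are alphabetised independently.
Ir is given as +4; the cation's ligand charges sum to -3, so the complex cation is 1+.
A 1:1 salt means the anion carries the equal and opposite charge, 1−.
Anion: ligand charges sum to -2; for the ion to be 1−, Au = +1.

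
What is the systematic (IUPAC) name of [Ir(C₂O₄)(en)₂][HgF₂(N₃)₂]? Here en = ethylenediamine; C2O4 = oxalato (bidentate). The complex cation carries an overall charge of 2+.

bis(ethylenediamine)oxalatoiridium(IV) diazidodifluoromercurate(II)

The complex cation is given as 2+; its ligand charges sum to -2, so Ir = +4.
A 1:1 salt means the anion carries the equal and opposite charge, 2−.
Anion: ligand charges sum to -4; for the ion to be 2−, Hg = +2.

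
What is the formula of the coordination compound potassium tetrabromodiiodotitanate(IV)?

K2[TiBr4I2]

Ligands: 4 bromo (Br, -1), 2 iodo (I, -1). Ligand charge sum = -6.
Charge balance with potassium (+1) requires 1 complex ion per 2 potassium.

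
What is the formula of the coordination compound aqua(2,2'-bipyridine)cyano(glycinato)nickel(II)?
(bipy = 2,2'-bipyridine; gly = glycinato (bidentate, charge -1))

Ligands: 1 cyano (CN, -1), 1 2,2'-bipyridine (bipy, neutral), 1 glycinato (gly, -1), 1 aqua (H2O, neutral). Ligand charge sum = -2.
With Ni in oxidation state +2, the complex ion is [Ni...].

[Ni(bipy)(CN)(gly)(H2O)]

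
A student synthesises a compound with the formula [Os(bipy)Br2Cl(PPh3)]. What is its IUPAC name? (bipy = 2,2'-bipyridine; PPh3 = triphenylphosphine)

(2,2'-bipyridine)dibromochloro(triphenylphosphine)osmium(III)

There is no counter-ion, so the complex is neutral overall.
Ligand charges: 1×2,2'-bipyridine (neutral), 1×triphenylphosphine (neutral), 1×chloro (-1 each), 2×bromo (-1 each); total -3. So Os + (-3) = 0, giving Os = +3.
Ligands are named alphabetically: bipyridine before bromo before chloro before triphenylphosphine.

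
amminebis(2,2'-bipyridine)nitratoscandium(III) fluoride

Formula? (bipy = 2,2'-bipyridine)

Ligands: 2 2,2'-bipyridine (bipy, neutral), 1 ammine (NH3, neutral), 1 nitrato (NO3, -1). Ligand charge sum = -1.
With Sc in oxidation state +3, the complex ion is [Sc...]^2+.
Charge balance with fluoride (-1) requires 1 complex ion per 2 fluoride.

[Sc(bipy)2(NH3)(NO3)]F2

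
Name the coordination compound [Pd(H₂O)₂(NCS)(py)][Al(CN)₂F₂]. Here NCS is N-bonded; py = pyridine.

diaquaisothiocyanato(pyridine)palladium(II) dicyanodifluoroaluminate(III)

Both ions are complex: the cation is named first with the plain metal name, the anion second with the -ate form; each ion's ligands are alphabetised independently.
Aluminium is always +3 in its complexes; the anion's ligand charges sum to -4, so the complex anion is 1−.
A 1:1 salt means the cation carries the equal and opposite charge, 1+.
Cation: ligand charges sum to -1; for the ion to be 1+, Pd = +2.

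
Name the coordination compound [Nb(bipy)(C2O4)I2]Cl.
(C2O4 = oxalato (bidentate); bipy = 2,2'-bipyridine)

The 1 chloride counter-ion carries a total charge of -1, so each complex ion is 1+.
Ligand charges: 1×oxalato (-2 each), 1×2,2'-bipyridine (neutral), 2×iodo (-1 each); total -4. So Nb + (-4) = 1+, giving Nb = +5.
Ligands are named alphabetically: bipyridine before iodo before oxalato.

(2,2'-bipyridine)diiodooxalatoniobium(V) chloride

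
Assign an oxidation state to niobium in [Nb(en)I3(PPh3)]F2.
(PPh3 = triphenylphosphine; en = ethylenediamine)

+5

2 fluoride outside the brackets (-1 each) → the complex ion is 2+.
Ligand charges: 3×I = -3; 1×PPh3 neutral; 1×en neutral; sum -3.
Nb + (-3) = 2+ ⇒ Nb is +5.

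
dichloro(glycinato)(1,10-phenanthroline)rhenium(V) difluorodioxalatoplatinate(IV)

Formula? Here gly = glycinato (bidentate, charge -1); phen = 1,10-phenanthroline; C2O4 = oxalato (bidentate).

[ReCl2(gly)(phen)][Pt(C2O4)2F2]

Cation [Re…]: ligand charges -3, Re(V) ⇒ ion charge 2+.
Anion [Pt…]: ligand charges -6, Pt(IV) ⇒ ion charge 2−.
One 2+ cation balances one 2− anion.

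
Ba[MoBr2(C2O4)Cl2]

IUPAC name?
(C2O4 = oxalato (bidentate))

barium dibromodichlorooxalatomolybdate(IV)

The 1 barium counter-ion carries a total charge of +2, so each complex ion is 2−.
Ligand charges: 2×chloro (-1 each), 2×bromo (-1 each), 1×oxalato (-2 each); total -6. So Mo + (-6) = 2−, giving Mo = +4.
Ligands are named alphabetically: bromo before chloro before oxalato.
The complex ion is anionic, so molybdenum takes the -ate form molybdate(IV).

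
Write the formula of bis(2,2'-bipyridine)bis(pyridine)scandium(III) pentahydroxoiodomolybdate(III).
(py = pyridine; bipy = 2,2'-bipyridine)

Cation [Sc…]: ligand charges 0, Sc(III) ⇒ ion charge 3+.
Anion [Mo…]: ligand charges -6, Mo(III) ⇒ ion charge 3−.
One 3+ cation balances one 3− anion.

[Sc(bipy)2(py)2][MoI(OH)5]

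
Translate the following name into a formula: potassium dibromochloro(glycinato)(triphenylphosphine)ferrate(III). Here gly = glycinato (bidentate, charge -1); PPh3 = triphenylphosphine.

Ligands: 1 glycinato (gly, -1), 1 chloro (Cl, -1), 2 bromo (Br, -1), 1 triphenylphosphine (PPh3, neutral). Ligand charge sum = -4.
Charge balance with potassium (+1) requires 1 complex ion per 1 potassium.

K[FeBr2Cl(gly)(PPh3)]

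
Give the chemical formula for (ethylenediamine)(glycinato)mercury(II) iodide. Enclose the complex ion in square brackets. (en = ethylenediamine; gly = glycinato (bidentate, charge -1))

[Hg(en)(gly)]I

Ligands: 1 ethylenediamine (en, neutral), 1 glycinato (gly, -1). Ligand charge sum = -1.
With Hg in oxidation state +2, the complex ion is [Hg...]^1+.
Charge balance with iodide (-1) requires 1 complex ion per 1 iodide.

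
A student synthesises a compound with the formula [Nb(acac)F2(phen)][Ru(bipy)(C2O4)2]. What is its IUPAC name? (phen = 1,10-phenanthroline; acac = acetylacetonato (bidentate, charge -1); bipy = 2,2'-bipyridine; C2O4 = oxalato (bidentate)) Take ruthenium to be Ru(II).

Ru is given as +2; the anion's ligand charges sum to -4, so the complex anion is 2−.
A 1:1 salt means the cation carries the equal and opposite charge, 2+.
Cation: ligand charges sum to -3; for the ion to be 2+, Nb = +5.

(acetylacetonato)difluoro(1,10-phenanthroline)niobium(V) (2,2'-bipyridine)dioxalatoruthenate(II)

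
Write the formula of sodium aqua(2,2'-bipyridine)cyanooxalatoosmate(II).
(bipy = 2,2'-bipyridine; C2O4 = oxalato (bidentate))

Na[Os(bipy)(C2O4)(CN)(H2O)]

Ligands: 1 2,2'-bipyridine (bipy, neutral), 1 cyano (CN, -1), 1 aqua (H2O, neutral), 1 oxalato (C2O4, -2). Ligand charge sum = -3.
With Os in oxidation state +2, the complex ion is [Os...]^1−.
Charge balance with sodium (+1) requires 1 complex ion per 1 sodium.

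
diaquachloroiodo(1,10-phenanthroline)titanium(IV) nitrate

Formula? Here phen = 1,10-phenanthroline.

[TiCl(H2O)2I(phen)](NO3)2

Ligands: 1 1,10-phenanthroline (phen, neutral), 2 aqua (H2O, neutral), 1 chloro (Cl, -1), 1 iodo (I, -1). Ligand charge sum = -2.
Charge balance with nitrate (-1) requires 1 complex ion per 2 nitrate.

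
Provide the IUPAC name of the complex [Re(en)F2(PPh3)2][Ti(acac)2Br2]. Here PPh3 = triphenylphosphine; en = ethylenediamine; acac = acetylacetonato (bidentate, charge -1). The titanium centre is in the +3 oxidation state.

(ethylenediamine)difluorobis(triphenylphosphine)rhenium(III) bis(acetylacetonato)dibromotitanate(III)

Both ions are complex: the cation is named first with the plain metal name, the anion second with the -ate form; each ion's ligands are alphabetised independently.
Ti is given as +3; the anion's ligand charges sum to -4, so the complex anion is 1−.
A 1:1 salt means the cation carries the equal and opposite charge, 1+.
Cation: ligand charges sum to -2; for the ion to be 1+, Re = +3.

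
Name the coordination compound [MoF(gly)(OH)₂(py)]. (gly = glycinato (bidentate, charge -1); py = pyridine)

fluoro(glycinato)dihydroxo(pyridine)molybdenum(IV)

There is no counter-ion, so the complex is neutral overall.
Ligand charges: 1×fluoro (-1 each), 1×glycinato (-1 each), 1×pyridine (neutral), 2×hydroxo (-1 each); total -4. So Mo + (-4) = 0, giving Mo = +4.
Ligands are named alphabetically: fluoro before glycinato before hydroxo before pyridine.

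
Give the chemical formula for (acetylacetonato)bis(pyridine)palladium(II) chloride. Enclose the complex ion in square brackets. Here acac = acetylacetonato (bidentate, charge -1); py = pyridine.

[Pd(acac)(py)2]Cl

Ligands: 1 acetylacetonato (acac, -1), 2 pyridine (py, neutral). Ligand charge sum = -1.
Charge balance with chloride (-1) requires 1 complex ion per 1 chloride.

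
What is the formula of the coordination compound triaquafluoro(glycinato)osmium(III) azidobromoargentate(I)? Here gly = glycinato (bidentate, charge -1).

Cation [Os…]: ligand charges -2, Os(III) ⇒ ion charge 1+.
Anion [Ag…]: ligand charges -2, Ag(I) ⇒ ion charge 1−.

[OsF(gly)(H2O)3][AgBr(N3)]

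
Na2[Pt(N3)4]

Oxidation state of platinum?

2 sodium outside the brackets (+1 each) → the complex ion is 2−.
Ligand charges: 4×N3 = -4; sum -4.
Pt + (-4) = 2− ⇒ Pt is +2.

+2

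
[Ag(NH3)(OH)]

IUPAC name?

amminehydroxosilver(I)

There is no counter-ion, so the complex is neutral overall.
Ligand charges: 1×hydroxo (-1 each), 1×ammine (neutral); total -1. So Ag + (-1) = 0, giving Ag = +1.
Ligands are named alphabetically: ammine before hydroxo.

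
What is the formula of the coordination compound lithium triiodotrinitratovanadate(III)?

Ligands: 3 iodo (I, -1), 3 nitrato (NO3, -1). Ligand charge sum = -6.
With V in oxidation state +3, the complex ion is [V...]^3−.
Charge balance with lithium (+1) requires 1 complex ion per 3 lithium.

Li3[VI3(NO3)3]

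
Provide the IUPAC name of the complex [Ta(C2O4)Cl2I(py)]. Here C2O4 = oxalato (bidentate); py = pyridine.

dichloroiodooxalato(pyridine)tantalum(V)

There is no counter-ion, so the complex is neutral overall.
Ligand charges: 1×oxalato (-2 each), 1×iodo (-1 each), 2×chloro (-1 each), 1×pyridine (neutral); total -5. So Ta + (-5) = 0, giving Ta = +5.
Ligands are named alphabetically: chloro before iodo before oxalato before pyridine.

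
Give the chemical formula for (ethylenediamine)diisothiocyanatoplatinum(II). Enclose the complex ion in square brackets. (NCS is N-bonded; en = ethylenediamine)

Ligands: 2 isothiocyanato (NCS, -1), 1 ethylenediamine (en, neutral). Ligand charge sum = -2.
With Pt in oxidation state +2, the complex ion is [Pt...].

[Pt(en)(NCS)2]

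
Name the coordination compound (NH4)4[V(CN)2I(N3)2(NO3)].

ammonium diazidodicyanoiodonitratovanadate(II)

The 4 ammonium counter-ions carry a total charge of +4, so each complex ion is 4−.
Ligand charges: 1×nitrato (-1 each), 1×iodo (-1 each), 2×cyano (-1 each), 2×azido (-1 each); total -6. So V + (-6) = 4−, giving V = +2.
Ligands are named alphabetically: azido before cyano before iodo before nitrato.
The complex ion is anionic, so vanadium takes the -ate form vanadate(II).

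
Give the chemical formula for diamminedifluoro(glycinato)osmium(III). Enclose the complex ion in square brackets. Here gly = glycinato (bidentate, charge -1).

Ligands: 2 ammine (NH3, neutral), 1 glycinato (gly, -1), 2 fluoro (F, -1). Ligand charge sum = -3.
With Os in oxidation state +3, the complex ion is [Os...].

[OsF2(gly)(NH3)2]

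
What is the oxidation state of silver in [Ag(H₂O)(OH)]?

No counter-ion: the bracketed complex is neutral.
Ligand charges: 1×H2O neutral; 1×OH = -1; sum -1.
Ag + (-1) = 0 ⇒ Ag is +1.

+1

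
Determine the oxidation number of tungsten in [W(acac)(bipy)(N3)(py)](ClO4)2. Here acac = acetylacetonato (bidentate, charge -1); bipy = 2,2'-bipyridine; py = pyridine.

+4

2 perchlorate outside the brackets (-1 each) → the complex ion is 2+.
Ligand charges: 1×acac = -1; 1×bipy neutral; 1×py neutral; 1×N3 = -1; sum -2.
W + (-2) = 2+ ⇒ W is +4.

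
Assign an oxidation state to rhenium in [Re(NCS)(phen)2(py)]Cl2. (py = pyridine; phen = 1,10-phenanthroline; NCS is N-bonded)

+3

2 chloride outside the brackets (-1 each) → the complex ion is 2+.
Ligand charges: 1×py neutral; 2×phen neutral; 1×NCS = -1; sum -1.
Re + (-1) = 2+ ⇒ Re is +3.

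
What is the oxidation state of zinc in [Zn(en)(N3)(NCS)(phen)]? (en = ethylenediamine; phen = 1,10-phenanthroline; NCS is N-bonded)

No counter-ion: the bracketed complex is neutral.
Ligand charges: 1×N3 = -1; 1×en neutral; 1×phen neutral; 1×NCS = -1; sum -2.
Zn + (-2) = 0 ⇒ Zn is +2.

+2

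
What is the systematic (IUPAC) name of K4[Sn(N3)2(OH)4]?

potassium diazidotetrahydroxostannate(II)

The 4 potassium counter-ions carry a total charge of +4, so each complex ion is 4−.
Ligand charges: 4×hydroxo (-1 each), 2×azido (-1 each); total -6. So Sn + (-6) = 4−, giving Sn = +2.
Ligands are named alphabetically: azido before hydroxo.
The complex ion is anionic, so tin takes the -ate form stannate(II).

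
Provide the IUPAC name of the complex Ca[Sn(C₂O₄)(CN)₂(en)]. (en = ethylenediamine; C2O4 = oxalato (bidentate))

The 1 calcium counter-ion carries a total charge of +2, so each complex ion is 2−.
Ligand charges: 2×cyano (-1 each), 1×ethylenediamine (neutral), 1×oxalato (-2 each); total -4. So Sn + (-4) = 2−, giving Sn = +2.
Ligands are named alphabetically: cyano before ethylenediamine before oxalato.
The complex ion is anionic, so tin takes the -ate form stannate(II).

calcium dicyano(ethylenediamine)oxalatostannate(II)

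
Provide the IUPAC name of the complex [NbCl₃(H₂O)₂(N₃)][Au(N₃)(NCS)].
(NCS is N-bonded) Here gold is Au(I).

diaquaazidotrichloroniobium(V) azidoisothiocyanatoaurate(I)

Both ions are complex: the cation is named first with the plain metal name, the anion second with the -ate form; each ion's ligands are alphabetised independently.
Au is given as +1; the anion's ligand charges sum to -2, so the complex anion is 1−.
A 1:1 salt means the cation carries the equal and opposite charge, 1+.
Cation: ligand charges sum to -4; for the ion to be 1+, Nb = +5.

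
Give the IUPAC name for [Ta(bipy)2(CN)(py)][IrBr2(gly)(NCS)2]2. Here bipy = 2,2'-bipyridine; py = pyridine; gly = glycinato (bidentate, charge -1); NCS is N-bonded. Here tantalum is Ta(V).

bis(2,2'-bipyridine)cyano(pyridine)tantalum(V) dibromo(glycinato)diisothiocyanatoiridate(III)

Both ions are complex: the cation is named first with the plain metal name, the anion second with the -ate form; each ion's ligands are alphabetised independently.
Ta is given as +5; the cation's ligand charges sum to -1, so the complex cation is 4+.
With 2 anions per cation, each anion must be 4/2 = 2−.
Anion: ligand charges sum to -5; for the ion to be 2−, Ir = +3.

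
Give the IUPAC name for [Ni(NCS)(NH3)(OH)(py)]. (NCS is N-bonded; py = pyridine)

There is no counter-ion, so the complex is neutral overall.
Ligand charges: 1×hydroxo (-1 each), 1×ammine (neutral), 1×isothiocyanato (-1 each), 1×pyridine (neutral); total -2. So Ni + (-2) = 0, giving Ni = +2.
Ligands are named alphabetically: ammine before hydroxo before isothiocyanato before pyridine.

amminehydroxoisothiocyanato(pyridine)nickel(II)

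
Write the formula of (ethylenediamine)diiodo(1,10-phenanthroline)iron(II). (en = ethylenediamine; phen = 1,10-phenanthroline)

Ligands: 1 ethylenediamine (en, neutral), 1 1,10-phenanthroline (phen, neutral), 2 iodo (I, -1). Ligand charge sum = -2.
With Fe in oxidation state +2, the complex ion is [Fe...].

[Fe(en)I2(phen)]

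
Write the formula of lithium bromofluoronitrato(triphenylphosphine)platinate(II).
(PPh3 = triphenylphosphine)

Li[PtBrF(NO3)(PPh3)]

Ligands: 1 bromo (Br, -1), 1 nitrato (NO3, -1), 1 triphenylphosphine (PPh3, neutral), 1 fluoro (F, -1). Ligand charge sum = -3.
With Pt in oxidation state +2, the complex ion is [Pt...]^1−.
Charge balance with lithium (+1) requires 1 complex ion per 1 lithium.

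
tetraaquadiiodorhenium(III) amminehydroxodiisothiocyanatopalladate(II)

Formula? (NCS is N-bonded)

Cation [Re…]: ligand charges -2, Re(III) ⇒ ion charge 1+.
Anion [Pd…]: ligand charges -3, Pd(II) ⇒ ion charge 1−.

[Re(H2O)4I2][Pd(NCS)2(NH3)(OH)]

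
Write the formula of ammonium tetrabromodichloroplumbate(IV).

(NH4)2[PbBr4Cl2]

Ligands: 2 chloro (Cl, -1), 4 bromo (Br, -1). Ligand charge sum = -6.
With Pb in oxidation state +4, the complex ion is [Pb...]^2−.
Charge balance with ammonium (+1) requires 1 complex ion per 2 ammonium.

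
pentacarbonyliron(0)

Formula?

Ligands: 5 carbonyl (CO, neutral). Ligand charge sum = 0.
With Fe in oxidation state 0, the complex ion is [Fe...].

[Fe(CO)5]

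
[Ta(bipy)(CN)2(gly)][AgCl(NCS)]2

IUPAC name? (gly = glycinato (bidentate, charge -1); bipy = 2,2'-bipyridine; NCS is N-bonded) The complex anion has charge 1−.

(2,2'-bipyridine)dicyano(glycinato)tantalum(V) chloroisothiocyanatoargentate(I)

The complex anion is given as 1−; its ligand charges sum to -2, so Ag = +1.
With 2 anions per cation, the cation must be 2×1 = 2+.
Cation: ligand charges sum to -3; for the ion to be 2+, Ta = +5.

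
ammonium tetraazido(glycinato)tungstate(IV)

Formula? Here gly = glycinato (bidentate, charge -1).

NH4[W(gly)(N3)4]

Ligands: 4 azido (N3, -1), 1 glycinato (gly, -1). Ligand charge sum = -5.
Charge balance with ammonium (+1) requires 1 complex ion per 1 ammonium.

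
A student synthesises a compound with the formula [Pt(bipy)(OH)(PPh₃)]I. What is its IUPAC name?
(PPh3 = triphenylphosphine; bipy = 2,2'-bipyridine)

(2,2'-bipyridine)hydroxo(triphenylphosphine)platinum(II) iodide

The 1 iodide counter-ion carries a total charge of -1, so each complex ion is 1+.
Ligand charges: 1×triphenylphosphine (neutral), 1×hydroxo (-1 each), 1×2,2'-bipyridine (neutral); total -1. So Pt + (-1) = 1+, giving Pt = +2.
Ligands are named alphabetically: bipyridine before hydroxo before triphenylphosphine.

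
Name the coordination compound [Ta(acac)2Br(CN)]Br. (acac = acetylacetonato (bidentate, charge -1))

bis(acetylacetonato)bromocyanotantalum(V) bromide

The 1 bromide counter-ion carries a total charge of -1, so each complex ion is 1+.
Ligand charges: 1×bromo (-1 each), 1×cyano (-1 each), 2×acetylacetonato (-1 each); total -4. So Ta + (-4) = 1+, giving Ta = +5.
Ligands are named alphabetically: acetylacetonato before bromo before cyano.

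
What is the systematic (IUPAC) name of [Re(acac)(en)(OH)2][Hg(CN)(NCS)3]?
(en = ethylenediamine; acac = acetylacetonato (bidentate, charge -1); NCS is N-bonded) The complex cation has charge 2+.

Both ions are complex: the cation is named first with the plain metal name, the anion second with the -ate form; each ion's ligands are alphabetised independently.
The complex cation is given as 2+; its ligand charges sum to -3, so Re = +5.
A 1:1 salt means the anion carries the equal and opposite charge, 2−.
Anion: ligand charges sum to -4; for the ion to be 2−, Hg = +2.

(acetylacetonato)(ethylenediamine)dihydroxorhenium(V) cyanotriisothiocyanatomercurate(II)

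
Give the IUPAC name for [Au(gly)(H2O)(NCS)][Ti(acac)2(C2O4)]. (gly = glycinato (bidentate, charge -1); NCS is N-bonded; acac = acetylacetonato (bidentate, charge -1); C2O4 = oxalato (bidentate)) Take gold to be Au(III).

aqua(glycinato)isothiocyanatogold(III) bis(acetylacetonato)oxalatotitanate(III)

Au is given as +3; the cation's ligand charges sum to -2, so the complex cation is 1+.
A 1:1 salt means the anion carries the equal and opposite charge, 1−.
Anion: ligand charges sum to -4; for the ion to be 1−, Ti = +3.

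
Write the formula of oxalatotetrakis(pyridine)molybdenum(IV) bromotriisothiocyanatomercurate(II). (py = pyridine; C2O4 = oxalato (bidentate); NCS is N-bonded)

Cation [Mo…]: ligand charges -2, Mo(IV) ⇒ ion charge 2+.
Anion [Hg…]: ligand charges -4, Hg(II) ⇒ ion charge 2−.

[Mo(C2O4)(py)4][HgBr(NCS)3]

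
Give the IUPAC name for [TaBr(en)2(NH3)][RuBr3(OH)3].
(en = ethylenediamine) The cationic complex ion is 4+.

Both ions are complex: the cation is named first with the plain metal name, the anion second with the -ate form; each ion's ligands are alphabetised independently.
The complex cation is given as 4+; its ligand charges sum to -1, so Ta = +5.
A 1:1 salt means the anion carries the equal and opposite charge, 4−.
Anion: ligand charges sum to -6; for the ion to be 4−, Ru = +2.

amminebromobis(ethylenediamine)tantalum(V) tribromotrihydroxoruthenate(II)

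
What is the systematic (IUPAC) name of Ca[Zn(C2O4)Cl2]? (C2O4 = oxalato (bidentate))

The 1 calcium counter-ion carries a total charge of +2, so each complex ion is 2−.
Ligand charges: 1×oxalato (-2 each), 2×chloro (-1 each); total -4. So Zn + (-4) = 2−, giving Zn = +2.
The complex ion is anionic, so zinc takes the -ate form zincate(II).

calcium dichlorooxalatozincate(II)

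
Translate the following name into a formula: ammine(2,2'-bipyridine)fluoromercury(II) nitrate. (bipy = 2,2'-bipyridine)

Ligands: 1 ammine (NH3, neutral), 1 2,2'-bipyridine (bipy, neutral), 1 fluoro (F, -1). Ligand charge sum = -1.
Charge balance with nitrate (-1) requires 1 complex ion per 1 nitrate.

[Hg(bipy)F(NH3)]NO3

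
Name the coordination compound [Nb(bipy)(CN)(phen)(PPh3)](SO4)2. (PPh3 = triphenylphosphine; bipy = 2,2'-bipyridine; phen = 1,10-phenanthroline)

(2,2'-bipyridine)cyano(1,10-phenanthroline)(triphenylphosphine)niobium(V) sulfate

The 2 sulfate counter-ions carry a total charge of -4, so each complex ion is 4+.
Ligand charges: 1×triphenylphosphine (neutral), 1×cyano (-1 each), 1×2,2'-bipyridine (neutral), 1×1,10-phenanthroline (neutral); total -1. So Nb + (-1) = 4+, giving Nb = +5.
Ligands are named alphabetically: bipyridine before cyano before phenanthroline before triphenylphosphine.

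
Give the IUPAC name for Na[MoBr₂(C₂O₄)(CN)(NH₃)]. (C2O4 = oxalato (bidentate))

sodium amminedibromocyanooxalatomolybdate(IV)

The 1 sodium counter-ion carries a total charge of +1, so each complex ion is 1−.
Ligand charges: 2×bromo (-1 each), 1×cyano (-1 each), 1×ammine (neutral), 1×oxalato (-2 each); total -5. So Mo + (-5) = 1−, giving Mo = +4.
Ligands are named alphabetically: ammine before bromo before cyano before oxalato.
The complex ion is anionic, so molybdenum takes the -ate form molybdate(IV).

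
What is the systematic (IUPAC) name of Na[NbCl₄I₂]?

sodium tetrachlorodiiodoniobate(V)

The 1 sodium counter-ion carries a total charge of +1, so each complex ion is 1−.
Ligand charges: 4×chloro (-1 each), 2×iodo (-1 each); total -6. So Nb + (-6) = 1−, giving Nb = +5.
Ligands are named alphabetically: chloro before iodo.
The complex ion is anionic, so niobium takes the -ate form niobate(V).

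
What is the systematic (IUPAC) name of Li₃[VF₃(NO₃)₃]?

lithium trifluorotrinitratovanadate(III)

The 3 lithium counter-ions carry a total charge of +3, so each complex ion is 3−.
Ligand charges: 3×nitrato (-1 each), 3×fluoro (-1 each); total -6. So V + (-6) = 3−, giving V = +3.
Ligands are named alphabetically: fluoro before nitrato.
The complex ion is anionic, so vanadium takes the -ate form vanadate(III).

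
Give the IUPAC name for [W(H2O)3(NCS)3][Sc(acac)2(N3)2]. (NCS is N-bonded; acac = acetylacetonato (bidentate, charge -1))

triaquatriisothiocyanatotungsten(IV) bis(acetylacetonato)diazidoscandate(III)

Scandium is always +3 in its complexes; the anion's ligand charges sum to -4, so the complex anion is 1−.
A 1:1 salt means the cation carries the equal and opposite charge, 1+.
Cation: ligand charges sum to -3; for the ion to be 1+, W = +4.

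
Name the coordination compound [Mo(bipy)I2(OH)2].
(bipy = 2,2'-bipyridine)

There is no counter-ion, so the complex is neutral overall.
Ligand charges: 2×hydroxo (-1 each), 1×2,2'-bipyridine (neutral), 2×iodo (-1 each); total -4. So Mo + (-4) = 0, giving Mo = +4.
Ligands are named alphabetically: bipyridine before hydroxo before iodo.

(2,2'-bipyridine)dihydroxodiiodomolybdenum(IV)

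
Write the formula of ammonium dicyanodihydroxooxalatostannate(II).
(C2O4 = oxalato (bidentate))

Ligands: 1 oxalato (C2O4, -2), 2 cyano (CN, -1), 2 hydroxo (OH, -1). Ligand charge sum = -6.
With Sn in oxidation state +2, the complex ion is [Sn...]^4−.
Charge balance with ammonium (+1) requires 1 complex ion per 4 ammonium.

(NH4)4[Sn(C2O4)(CN)2(OH)2]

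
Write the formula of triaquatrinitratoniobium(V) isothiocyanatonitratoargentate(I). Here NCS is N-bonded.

Cation [Nb…]: ligand charges -3, Nb(V) ⇒ ion charge 2+.
Anion [Ag…]: ligand charges -2, Ag(I) ⇒ ion charge 1−.
One 2+ cation requires 2 of the 1− anion.

[Nb(H2O)3(NO3)3][Ag(NCS)(NO3)]2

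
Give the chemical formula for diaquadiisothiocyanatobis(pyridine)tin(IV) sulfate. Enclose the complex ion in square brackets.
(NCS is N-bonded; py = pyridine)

Ligands: 2 aqua (H2O, neutral), 2 isothiocyanato (NCS, -1), 2 pyridine (py, neutral). Ligand charge sum = -2.
With Sn in oxidation state +4, the complex ion is [Sn...]^2+.
Charge balance with sulfate (-2) requires 1 complex ion per 1 sulfate.

[Sn(H2O)2(NCS)2(py)2]SO4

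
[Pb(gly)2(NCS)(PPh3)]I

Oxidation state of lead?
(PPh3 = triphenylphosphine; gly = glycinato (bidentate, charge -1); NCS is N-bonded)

+4

1 iodide outside the brackets (-1 each) → the complex ion is 1+.
Ligand charges: 1×PPh3 neutral; 2×gly = -2; 1×NCS = -1; sum -3.
Pb + (-3) = 1+ ⇒ Pb is +4.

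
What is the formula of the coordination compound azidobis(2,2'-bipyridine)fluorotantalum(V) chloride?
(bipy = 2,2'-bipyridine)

Ligands: 1 fluoro (F, -1), 2 2,2'-bipyridine (bipy, neutral), 1 azido (N3, -1). Ligand charge sum = -2.
Charge balance with chloride (-1) requires 1 complex ion per 3 chloride.

[Ta(bipy)2F(N3)]Cl3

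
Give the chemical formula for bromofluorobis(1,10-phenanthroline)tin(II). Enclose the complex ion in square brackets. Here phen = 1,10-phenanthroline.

Ligands: 1 bromo (Br, -1), 2 1,10-phenanthroline (phen, neutral), 1 fluoro (F, -1). Ligand charge sum = -2.
With Sn in oxidation state +2, the complex ion is [Sn...].

[SnBrF(phen)2]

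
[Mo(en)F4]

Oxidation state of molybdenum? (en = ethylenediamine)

No counter-ion: the bracketed complex is neutral.
Ligand charges: 1×en neutral; 4×F = -4; sum -4.
Mo + (-4) = 0 ⇒ Mo is +4.

+4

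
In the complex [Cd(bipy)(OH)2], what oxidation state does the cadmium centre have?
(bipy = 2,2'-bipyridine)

+2

No counter-ion: the bracketed complex is neutral.
Ligand charges: 1×bipy neutral; 2×OH = -2; sum -2.
Cd + (-2) = 0 ⇒ Cd is +2.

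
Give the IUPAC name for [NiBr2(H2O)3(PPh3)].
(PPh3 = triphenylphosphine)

There is no counter-ion, so the complex is neutral overall.
Ligand charges: 3×aqua (neutral), 1×triphenylphosphine (neutral), 2×bromo (-1 each); total -2. So Ni + (-2) = 0, giving Ni = +2.
Ligands are named alphabetically: aqua before bromo before triphenylphosphine.

triaquadibromo(triphenylphosphine)nickel(II)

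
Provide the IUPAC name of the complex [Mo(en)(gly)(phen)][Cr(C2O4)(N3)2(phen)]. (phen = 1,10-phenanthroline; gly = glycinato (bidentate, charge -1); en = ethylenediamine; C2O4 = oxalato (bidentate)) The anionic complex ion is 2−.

(ethylenediamine)(glycinato)(1,10-phenanthroline)molybdenum(III) diazidooxalato(1,10-phenanthroline)chromate(II)

Both ions are complex: the cation is named first with the plain metal name, the anion second with the -ate form; each ion's ligands are alphabetised independently.
The complex anion is given as 2−; its ligand charges sum to -4, so Cr = +2.
A 1:1 salt means the cation carries the equal and opposite charge, 2+.
Cation: ligand charges sum to -1; for the ion to be 2+, Mo = +3.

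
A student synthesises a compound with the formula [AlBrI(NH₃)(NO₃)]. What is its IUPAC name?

There is no counter-ion, so the complex is neutral overall.
Ligand charges: 1×bromo (-1 each), 1×iodo (-1 each), 1×ammine (neutral), 1×nitrato (-1 each); total -3. So Al + (-3) = 0, giving Al = +3.
Ligands are named alphabetically: ammine before bromo before iodo before nitrato.

amminebromoiodonitratoaluminium(III)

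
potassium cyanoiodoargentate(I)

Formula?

Ligands: 1 iodo (I, -1), 1 cyano (CN, -1). Ligand charge sum = -2.
With Ag in oxidation state +1, the complex ion is [Ag...]^1−.
Charge balance with potassium (+1) requires 1 complex ion per 1 potassium.

K[Ag(CN)I]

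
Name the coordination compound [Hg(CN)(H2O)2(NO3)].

There is no counter-ion, so the complex is neutral overall.
Ligand charges: 2×aqua (neutral), 1×cyano (-1 each), 1×nitrato (-1 each); total -2. So Hg + (-2) = 0, giving Hg = +2.
Ligands are named alphabetically: aqua before cyano before nitrato.

diaquacyanonitratomercury(II)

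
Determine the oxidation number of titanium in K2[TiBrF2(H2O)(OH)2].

+3

2 potassium outside the brackets (+1 each) → the complex ion is 2−.
Ligand charges: 2×F = -2; 1×H2O neutral; 1×Br = -1; 2×OH = -2; sum -5.
Ti + (-5) = 2− ⇒ Ti is +3.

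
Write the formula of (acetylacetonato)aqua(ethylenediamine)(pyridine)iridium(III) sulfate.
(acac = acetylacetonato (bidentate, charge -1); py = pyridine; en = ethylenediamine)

Ligands: 1 acetylacetonato (acac, -1), 1 pyridine (py, neutral), 1 aqua (H2O, neutral), 1 ethylenediamine (en, neutral). Ligand charge sum = -1.
With Ir in oxidation state +3, the complex ion is [Ir...]^2+.
Charge balance with sulfate (-2) requires 1 complex ion per 1 sulfate.

[Ir(acac)(en)(H2O)(py)]SO4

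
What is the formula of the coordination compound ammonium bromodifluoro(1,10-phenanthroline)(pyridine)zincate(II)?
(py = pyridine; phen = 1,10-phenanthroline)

Ligands: 1 bromo (Br, -1), 1 pyridine (py, neutral), 1 1,10-phenanthroline (phen, neutral), 2 fluoro (F, -1). Ligand charge sum = -3.
With Zn in oxidation state +2, the complex ion is [Zn...]^1−.
Charge balance with ammonium (+1) requires 1 complex ion per 1 ammonium.

NH4[ZnBrF2(phen)(py)]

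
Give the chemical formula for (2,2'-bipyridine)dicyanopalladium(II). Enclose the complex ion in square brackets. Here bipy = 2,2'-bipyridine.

Ligands: 1 2,2'-bipyridine (bipy, neutral), 2 cyano (CN, -1). Ligand charge sum = -2.
With Pd in oxidation state +2, the complex ion is [Pd...].

[Pd(bipy)(CN)2]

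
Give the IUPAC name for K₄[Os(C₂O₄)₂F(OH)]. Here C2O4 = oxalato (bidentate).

The 4 potassium counter-ions carry a total charge of +4, so each complex ion is 4−.
Ligand charges: 1×hydroxo (-1 each), 1×fluoro (-1 each), 2×oxalato (-2 each); total -6. So Os + (-6) = 4−, giving Os = +2.
The complex ion is anionic, so osmium takes the -ate form osmate(II).

potassium fluorohydroxodioxalatoosmate(II)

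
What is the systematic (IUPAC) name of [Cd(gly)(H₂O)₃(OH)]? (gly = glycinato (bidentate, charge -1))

There is no counter-ion, so the complex is neutral overall.
Ligand charges: 1×glycinato (-1 each), 1×hydroxo (-1 each), 3×aqua (neutral); total -2. So Cd + (-2) = 0, giving Cd = +2.
Ligands are named alphabetically: aqua before glycinato before hydroxo.

triaqua(glycinato)hydroxocadmium(II)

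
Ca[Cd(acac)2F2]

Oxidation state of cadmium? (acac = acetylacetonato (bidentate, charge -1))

+2

1 calcium outside the brackets (+2 each) → the complex ion is 2−.
Ligand charges: 2×F = -2; 2×acac = -2; sum -4.
Cd + (-4) = 2− ⇒ Cd is +2.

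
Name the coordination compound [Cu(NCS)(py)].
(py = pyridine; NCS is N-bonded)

There is no counter-ion, so the complex is neutral overall.
Ligand charges: 1×pyridine (neutral), 1×isothiocyanato (-1 each); total -1. So Cu + (-1) = 0, giving Cu = +1.
Ligands are named alphabetically: isothiocyanato before pyridine.

isothiocyanato(pyridine)copper(I)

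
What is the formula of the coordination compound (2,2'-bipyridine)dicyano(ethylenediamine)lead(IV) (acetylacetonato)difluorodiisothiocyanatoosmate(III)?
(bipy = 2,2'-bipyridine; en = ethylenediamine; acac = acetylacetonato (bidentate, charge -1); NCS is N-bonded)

[Pb(bipy)(CN)2(en)][Os(acac)F2(NCS)2]

Cation [Pb…]: ligand charges -2, Pb(IV) ⇒ ion charge 2+.
Anion [Os…]: ligand charges -5, Os(III) ⇒ ion charge 2−.
One 2+ cation balances one 2− anion.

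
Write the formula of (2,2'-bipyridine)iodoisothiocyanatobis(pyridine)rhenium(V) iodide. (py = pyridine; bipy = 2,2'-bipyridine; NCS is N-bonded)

[Re(bipy)I(NCS)(py)2]I3

Ligands: 2 pyridine (py, neutral), 1 2,2'-bipyridine (bipy, neutral), 1 iodo (I, -1), 1 isothiocyanato (NCS, -1). Ligand charge sum = -2.
Charge balance with iodide (-1) requires 1 complex ion per 3 iodide.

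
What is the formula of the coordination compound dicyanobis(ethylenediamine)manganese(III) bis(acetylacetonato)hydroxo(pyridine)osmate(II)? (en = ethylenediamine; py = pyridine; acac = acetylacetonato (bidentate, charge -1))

Cation [Mn…]: ligand charges -2, Mn(III) ⇒ ion charge 1+.
Anion [Os…]: ligand charges -3, Os(II) ⇒ ion charge 1−.

[Mn(CN)2(en)2][Os(acac)2(OH)(py)]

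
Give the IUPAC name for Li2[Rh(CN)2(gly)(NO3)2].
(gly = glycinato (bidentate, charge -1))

lithium dicyano(glycinato)dinitratorhodate(III)

The 2 lithium counter-ions carry a total charge of +2, so each complex ion is 2−.
Ligand charges: 2×cyano (-1 each), 2×nitrato (-1 each), 1×glycinato (-1 each); total -5. So Rh + (-5) = 2−, giving Rh = +3.
Ligands are named alphabetically: cyano before glycinato before nitrato.
The complex ion is anionic, so rhodium takes the -ate form rhodate(III).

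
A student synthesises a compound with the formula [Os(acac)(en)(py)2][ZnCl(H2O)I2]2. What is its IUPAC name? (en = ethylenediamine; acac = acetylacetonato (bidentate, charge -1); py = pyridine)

(acetylacetonato)(ethylenediamine)bis(pyridine)osmium(III) aquachlorodiiodozincate(II)

Both ions are complex: the cation is named first with the plain metal name, the anion second with the -ate form; each ion's ligands are alphabetised independently.
Zinc is always +2 in its complexes; the anion's ligand charges sum to -3, so the complex anion is 1−.
With 2 anions per cation, the cation must be 2×1 = 2+.
Cation: ligand charges sum to -1; for the ion to be 2+, Os = +3.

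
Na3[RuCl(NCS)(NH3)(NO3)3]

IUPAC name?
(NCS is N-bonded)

sodium amminechloroisothiocyanatotrinitratoruthenate(II)

The 3 sodium counter-ions carry a total charge of +3, so each complex ion is 3−.
Ligand charges: 1×isothiocyanato (-1 each), 3×nitrato (-1 each), 1×chloro (-1 each), 1×ammine (neutral); total -5. So Ru + (-5) = 3−, giving Ru = +2.
The complex ion is anionic, so ruthenium takes the -ate form ruthenate(II).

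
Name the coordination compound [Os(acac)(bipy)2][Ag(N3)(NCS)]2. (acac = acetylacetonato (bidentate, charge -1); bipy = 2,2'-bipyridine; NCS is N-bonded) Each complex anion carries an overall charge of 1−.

(acetylacetonato)bis(2,2'-bipyridine)osmium(III) azidoisothiocyanatoargentate(I)

The complex anion is given as 1−; its ligand charges sum to -2, so Ag = +1.
With 2 anions per cation, the cation must be 2×1 = 2+.
Cation: ligand charges sum to -1; for the ion to be 2+, Os = +3.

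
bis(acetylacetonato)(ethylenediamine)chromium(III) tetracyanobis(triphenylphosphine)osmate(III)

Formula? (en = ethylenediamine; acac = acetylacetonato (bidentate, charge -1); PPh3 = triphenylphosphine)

[Cr(acac)2(en)][Os(CN)4(PPh3)2]

Cation [Cr…]: ligand charges -2, Cr(III) ⇒ ion charge 1+.
Anion [Os…]: ligand charges -4, Os(III) ⇒ ion charge 1−.
One 1+ cation balances one 1− anion.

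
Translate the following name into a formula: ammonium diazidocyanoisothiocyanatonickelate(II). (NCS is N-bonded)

Ligands: 2 azido (N3, -1), 1 isothiocyanato (NCS, -1), 1 cyano (CN, -1). Ligand charge sum = -4.
Charge balance with ammonium (+1) requires 1 complex ion per 2 ammonium.

(NH4)2[Ni(CN)(N3)2(NCS)]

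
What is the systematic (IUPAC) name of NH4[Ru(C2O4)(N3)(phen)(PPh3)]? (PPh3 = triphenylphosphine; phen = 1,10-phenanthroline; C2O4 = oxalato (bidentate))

The 1 ammonium counter-ion carries a total charge of +1, so each complex ion is 1−.
Ligand charges: 1×triphenylphosphine (neutral), 1×azido (-1 each), 1×1,10-phenanthroline (neutral), 1×oxalato (-2 each); total -3. So Ru + (-3) = 1−, giving Ru = +2.
Ligands are named alphabetically: azido before oxalato before phenanthroline before triphenylphosphine.
The complex ion is anionic, so ruthenium takes the -ate form ruthenate(II).

ammonium azidooxalato(1,10-phenanthroline)(triphenylphosphine)ruthenate(II)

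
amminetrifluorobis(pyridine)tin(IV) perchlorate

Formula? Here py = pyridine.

Ligands: 2 pyridine (py, neutral), 3 fluoro (F, -1), 1 ammine (NH3, neutral). Ligand charge sum = -3.
With Sn in oxidation state +4, the complex ion is [Sn...]^1+.
Charge balance with perchlorate (-1) requires 1 complex ion per 1 perchlorate.

[SnF3(NH3)(py)2]ClO4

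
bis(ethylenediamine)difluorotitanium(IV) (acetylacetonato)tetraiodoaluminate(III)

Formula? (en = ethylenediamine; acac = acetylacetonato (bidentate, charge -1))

Cation [Ti…]: ligand charges -2, Ti(IV) ⇒ ion charge 2+.
Anion [Al…]: ligand charges -5, Al(III) ⇒ ion charge 2−.

[Ti(en)2F2][Al(acac)I4]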